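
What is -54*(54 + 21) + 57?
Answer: -3993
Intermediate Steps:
-54*(54 + 21) + 57 = -54*75 + 57 = -4050 + 57 = -3993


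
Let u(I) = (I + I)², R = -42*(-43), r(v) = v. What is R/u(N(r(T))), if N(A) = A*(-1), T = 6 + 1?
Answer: 129/14 ≈ 9.2143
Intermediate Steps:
T = 7
N(A) = -A
R = 1806
u(I) = 4*I² (u(I) = (2*I)² = 4*I²)
R/u(N(r(T))) = 1806/((4*(-1*7)²)) = 1806/((4*(-7)²)) = 1806/((4*49)) = 1806/196 = 1806*(1/196) = 129/14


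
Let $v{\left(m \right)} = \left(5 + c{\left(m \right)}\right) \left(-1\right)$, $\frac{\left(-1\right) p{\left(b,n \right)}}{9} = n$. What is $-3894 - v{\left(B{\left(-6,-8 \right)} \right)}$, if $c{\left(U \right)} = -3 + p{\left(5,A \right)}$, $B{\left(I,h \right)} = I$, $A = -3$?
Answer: $-3865$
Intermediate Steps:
$p{\left(b,n \right)} = - 9 n$
$c{\left(U \right)} = 24$ ($c{\left(U \right)} = -3 - -27 = -3 + 27 = 24$)
$v{\left(m \right)} = -29$ ($v{\left(m \right)} = \left(5 + 24\right) \left(-1\right) = 29 \left(-1\right) = -29$)
$-3894 - v{\left(B{\left(-6,-8 \right)} \right)} = -3894 - -29 = -3894 + 29 = -3865$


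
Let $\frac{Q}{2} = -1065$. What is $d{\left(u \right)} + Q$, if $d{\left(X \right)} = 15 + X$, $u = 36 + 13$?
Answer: $-2066$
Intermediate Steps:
$u = 49$
$Q = -2130$ ($Q = 2 \left(-1065\right) = -2130$)
$d{\left(u \right)} + Q = \left(15 + 49\right) - 2130 = 64 - 2130 = -2066$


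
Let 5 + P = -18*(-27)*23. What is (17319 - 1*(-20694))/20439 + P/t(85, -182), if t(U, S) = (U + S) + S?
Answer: -8065160/211203 ≈ -38.187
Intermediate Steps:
t(U, S) = U + 2*S (t(U, S) = (S + U) + S = U + 2*S)
P = 11173 (P = -5 - 18*(-27)*23 = -5 + 486*23 = -5 + 11178 = 11173)
(17319 - 1*(-20694))/20439 + P/t(85, -182) = (17319 - 1*(-20694))/20439 + 11173/(85 + 2*(-182)) = (17319 + 20694)*(1/20439) + 11173/(85 - 364) = 38013*(1/20439) + 11173/(-279) = 12671/6813 + 11173*(-1/279) = 12671/6813 - 11173/279 = -8065160/211203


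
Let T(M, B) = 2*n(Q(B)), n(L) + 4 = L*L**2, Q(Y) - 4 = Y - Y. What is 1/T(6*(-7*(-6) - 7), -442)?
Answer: 1/120 ≈ 0.0083333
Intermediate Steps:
Q(Y) = 4 (Q(Y) = 4 + (Y - Y) = 4 + 0 = 4)
n(L) = -4 + L**3 (n(L) = -4 + L*L**2 = -4 + L**3)
T(M, B) = 120 (T(M, B) = 2*(-4 + 4**3) = 2*(-4 + 64) = 2*60 = 120)
1/T(6*(-7*(-6) - 7), -442) = 1/120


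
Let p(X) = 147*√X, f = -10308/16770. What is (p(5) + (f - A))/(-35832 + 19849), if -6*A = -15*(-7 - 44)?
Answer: -709289/89344970 - 147*√5/15983 ≈ -0.028504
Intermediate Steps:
f = -1718/2795 (f = -10308*1/16770 = -1718/2795 ≈ -0.61467)
A = -255/2 (A = -(-5)*(-7 - 44)/2 = -(-5)*(-51)/2 = -⅙*765 = -255/2 ≈ -127.50)
(p(5) + (f - A))/(-35832 + 19849) = (147*√5 + (-1718/2795 - 1*(-255/2)))/(-35832 + 19849) = (147*√5 + (-1718/2795 + 255/2))/(-15983) = (147*√5 + 709289/5590)*(-1/15983) = (709289/5590 + 147*√5)*(-1/15983) = -709289/89344970 - 147*√5/15983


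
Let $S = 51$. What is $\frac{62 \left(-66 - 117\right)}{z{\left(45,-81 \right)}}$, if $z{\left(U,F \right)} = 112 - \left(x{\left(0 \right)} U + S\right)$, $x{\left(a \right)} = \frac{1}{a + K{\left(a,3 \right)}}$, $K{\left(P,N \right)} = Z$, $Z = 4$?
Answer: $- \frac{45384}{199} \approx -228.06$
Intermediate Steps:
$K{\left(P,N \right)} = 4$
$x{\left(a \right)} = \frac{1}{4 + a}$ ($x{\left(a \right)} = \frac{1}{a + 4} = \frac{1}{4 + a}$)
$z{\left(U,F \right)} = 61 - \frac{U}{4}$ ($z{\left(U,F \right)} = 112 - \left(\frac{U}{4 + 0} + 51\right) = 112 - \left(\frac{U}{4} + 51\right) = 112 - \left(51 + \frac{U}{4}\right) = 61 - \frac{U}{4}$)
$\frac{62 \left(-66 - 117\right)}{z{\left(45,-81 \right)}} = \frac{62 \left(-66 - 117\right)}{61 - \frac{45}{4}} = \frac{62 \left(-183\right)}{61 - \frac{45}{4}} = - \frac{11346}{\frac{199}{4}} = \left(-11346\right) \frac{4}{199} = - \frac{45384}{199}$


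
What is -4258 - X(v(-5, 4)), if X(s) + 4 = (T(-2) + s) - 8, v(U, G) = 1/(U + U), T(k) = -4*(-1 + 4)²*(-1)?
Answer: -42819/10 ≈ -4281.9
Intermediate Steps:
T(k) = 36 (T(k) = -4*3²*(-1) = -4*9*(-1) = -36*(-1) = 36)
v(U, G) = 1/(2*U)
X(s) = 24 + s (X(s) = -4 + ((36 + s) - 8) = -4 + (28 + s) = 24 + s)
-4258 - X(v(-5, 4)) = -4258 - (24 + (½)/(-5)) = -4258 - (24 + (½)*(-⅕)) = -4258 - (24 - ⅒) = -4258 - 1*239/10 = -4258 - 239/10 = -42819/10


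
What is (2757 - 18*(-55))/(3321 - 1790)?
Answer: 3747/1531 ≈ 2.4474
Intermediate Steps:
(2757 - 18*(-55))/(3321 - 1790) = (2757 + 990)/1531 = 3747*(1/1531) = 3747/1531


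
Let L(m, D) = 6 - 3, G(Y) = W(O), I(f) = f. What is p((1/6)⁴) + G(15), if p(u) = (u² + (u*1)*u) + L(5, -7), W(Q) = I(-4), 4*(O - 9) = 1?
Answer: -839807/839808 ≈ -1.0000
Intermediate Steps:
O = 37/4 (O = 9 + (¼)*1 = 9 + ¼ = 37/4 ≈ 9.2500)
W(Q) = -4
G(Y) = -4
L(m, D) = 3
p(u) = 3 + 2*u² (p(u) = (u² + (u*1)*u) + 3 = (u² + u*u) + 3 = (u² + u²) + 3 = 2*u² + 3 = 3 + 2*u²)
p((1/6)⁴) + G(15) = (3 + 2*((1/6)⁴)²) - 4 = (3 + 2*((⅙)⁴)²) - 4 = (3 + 2*(1/1296)²) - 4 = (3 + 2*(1/1679616)) - 4 = (3 + 1/839808) - 4 = 2519425/839808 - 4 = -839807/839808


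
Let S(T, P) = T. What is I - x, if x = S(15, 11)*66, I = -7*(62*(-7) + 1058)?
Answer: -5358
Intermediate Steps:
I = -4368 (I = -7*(-434 + 1058) = -7*624 = -4368)
x = 990 (x = 15*66 = 990)
I - x = -4368 - 1*990 = -4368 - 990 = -5358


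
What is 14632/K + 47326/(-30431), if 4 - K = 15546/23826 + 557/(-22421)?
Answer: 4953693131797859/1142129445025 ≈ 4337.2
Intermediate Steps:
K = 300254200/89033791 (K = 4 - (15546/23826 + 557/(-22421)) = 4 - (15546*(1/23826) + 557*(-1/22421)) = 4 - (2591/3971 - 557/22421) = 4 - 1*55880964/89033791 = 4 - 55880964/89033791 = 300254200/89033791 ≈ 3.3724)
14632/K + 47326/(-30431) = 14632/(300254200/89033791) + 47326/(-30431) = 14632*(89033791/300254200) + 47326*(-1/30431) = 162842803739/37531775 - 47326/30431 = 4953693131797859/1142129445025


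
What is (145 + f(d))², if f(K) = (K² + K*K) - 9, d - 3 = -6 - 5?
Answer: 69696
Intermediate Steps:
d = -8 (d = 3 + (-6 - 5) = 3 - 11 = -8)
f(K) = -9 + 2*K² (f(K) = (K² + K²) - 9 = 2*K² - 9 = -9 + 2*K²)
(145 + f(d))² = (145 + (-9 + 2*(-8)²))² = (145 + (-9 + 2*64))² = (145 + (-9 + 128))² = (145 + 119)² = 264² = 69696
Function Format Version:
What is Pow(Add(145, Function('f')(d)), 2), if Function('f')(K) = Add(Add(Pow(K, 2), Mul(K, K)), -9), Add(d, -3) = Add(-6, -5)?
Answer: 69696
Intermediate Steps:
d = -8 (d = Add(3, Add(-6, -5)) = Add(3, -11) = -8)
Function('f')(K) = Add(-9, Mul(2, Pow(K, 2))) (Function('f')(K) = Add(Add(Pow(K, 2), Pow(K, 2)), -9) = Add(Mul(2, Pow(K, 2)), -9) = Add(-9, Mul(2, Pow(K, 2))))
Pow(Add(145, Function('f')(d)), 2) = Pow(Add(145, Add(-9, Mul(2, Pow(-8, 2)))), 2) = Pow(Add(145, Add(-9, Mul(2, 64))), 2) = Pow(Add(145, Add(-9, 128)), 2) = Pow(Add(145, 119), 2) = Pow(264, 2) = 69696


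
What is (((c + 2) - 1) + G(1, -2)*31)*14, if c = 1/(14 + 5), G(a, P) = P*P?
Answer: 33264/19 ≈ 1750.7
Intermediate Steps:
G(a, P) = P**2
c = 1/19 ≈ 0.052632
(((c + 2) - 1) + G(1, -2)*31)*14 = (((1/19 + 2) - 1) + (-2)**2*31)*14 = ((39/19 - 1) + 4*31)*14 = (20/19 + 124)*14 = (2376/19)*14 = 33264/19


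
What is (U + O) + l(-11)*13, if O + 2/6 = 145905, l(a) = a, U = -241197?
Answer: -286306/3 ≈ -95435.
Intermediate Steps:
O = 437714/3 (O = -⅓ + 145905 = 437714/3 ≈ 1.4590e+5)
(U + O) + l(-11)*13 = (-241197 + 437714/3) - 11*13 = -285877/3 - 143 = -286306/3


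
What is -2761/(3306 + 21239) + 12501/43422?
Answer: 62316301/355264330 ≈ 0.17541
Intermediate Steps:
-2761/(3306 + 21239) + 12501/43422 = -2761/24545 + 12501*(1/43422) = -2761*1/24545 + 4167/14474 = -2761/24545 + 4167/14474 = 62316301/355264330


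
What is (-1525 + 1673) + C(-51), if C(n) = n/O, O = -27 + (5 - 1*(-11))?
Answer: 1679/11 ≈ 152.64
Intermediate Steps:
O = -11 (O = -27 + (5 + 11) = -27 + 16 = -11)
C(n) = -n/11 (C(n) = n/(-11) = n*(-1/11) = -n/11)
(-1525 + 1673) + C(-51) = (-1525 + 1673) - 1/11*(-51) = 148 + 51/11 = 1679/11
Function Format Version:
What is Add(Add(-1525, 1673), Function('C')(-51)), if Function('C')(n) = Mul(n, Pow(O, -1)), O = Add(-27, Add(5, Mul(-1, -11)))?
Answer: Rational(1679, 11) ≈ 152.64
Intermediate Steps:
O = -11 (O = Add(-27, Add(5, 11)) = Add(-27, 16) = -11)
Function('C')(n) = Mul(Rational(-1, 11), n) (Function('C')(n) = Mul(n, Pow(-11, -1)) = Mul(n, Rational(-1, 11)) = Mul(Rational(-1, 11), n))
Add(Add(-1525, 1673), Function('C')(-51)) = Add(Add(-1525, 1673), Mul(Rational(-1, 11), -51)) = Add(148, Rational(51, 11)) = Rational(1679, 11)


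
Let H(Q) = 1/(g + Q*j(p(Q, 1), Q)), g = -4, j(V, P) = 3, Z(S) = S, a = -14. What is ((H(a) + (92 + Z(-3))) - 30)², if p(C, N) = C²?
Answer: 7360369/2116 ≈ 3478.4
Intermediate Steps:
H(Q) = 1/(-4 + 3*Q) (H(Q) = 1/(-4 + Q*3) = 1/(-4 + 3*Q))
((H(a) + (92 + Z(-3))) - 30)² = ((1/(-4 + 3*(-14)) + (92 - 3)) - 30)² = ((1/(-4 - 42) + 89) - 30)² = ((1/(-46) + 89) - 30)² = ((-1/46 + 89) - 30)² = (4093/46 - 30)² = (2713/46)² = 7360369/2116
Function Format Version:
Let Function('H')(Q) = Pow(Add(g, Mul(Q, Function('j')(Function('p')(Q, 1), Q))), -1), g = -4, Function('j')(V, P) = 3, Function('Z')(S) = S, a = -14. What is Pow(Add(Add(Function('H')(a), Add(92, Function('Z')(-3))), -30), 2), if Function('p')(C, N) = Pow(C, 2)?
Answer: Rational(7360369, 2116) ≈ 3478.4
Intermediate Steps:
Function('H')(Q) = Pow(Add(-4, Mul(3, Q)), -1) (Function('H')(Q) = Pow(Add(-4, Mul(Q, 3)), -1) = Pow(Add(-4, Mul(3, Q)), -1))
Pow(Add(Add(Function('H')(a), Add(92, Function('Z')(-3))), -30), 2) = Pow(Add(Add(Pow(Add(-4, Mul(3, -14)), -1), Add(92, -3)), -30), 2) = Pow(Add(Add(Pow(Add(-4, -42), -1), 89), -30), 2) = Pow(Add(Add(Pow(-46, -1), 89), -30), 2) = Pow(Add(Add(Rational(-1, 46), 89), -30), 2) = Pow(Add(Rational(4093, 46), -30), 2) = Pow(Rational(2713, 46), 2) = Rational(7360369, 2116)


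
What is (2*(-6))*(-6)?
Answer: 72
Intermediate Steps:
(2*(-6))*(-6) = -12*(-6) = 72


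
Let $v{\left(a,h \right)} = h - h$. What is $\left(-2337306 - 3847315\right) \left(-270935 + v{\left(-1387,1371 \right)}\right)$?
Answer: $1675630290635$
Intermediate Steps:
$v{\left(a,h \right)} = 0$
$\left(-2337306 - 3847315\right) \left(-270935 + v{\left(-1387,1371 \right)}\right) = \left(-2337306 - 3847315\right) \left(-270935 + 0\right) = \left(-6184621\right) \left(-270935\right) = 1675630290635$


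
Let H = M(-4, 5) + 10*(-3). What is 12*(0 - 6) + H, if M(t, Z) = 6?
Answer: -96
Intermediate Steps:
H = -24 (H = 6 + 10*(-3) = 6 - 30 = -24)
12*(0 - 6) + H = 12*(0 - 6) - 24 = 12*(-6) - 24 = -72 - 24 = -96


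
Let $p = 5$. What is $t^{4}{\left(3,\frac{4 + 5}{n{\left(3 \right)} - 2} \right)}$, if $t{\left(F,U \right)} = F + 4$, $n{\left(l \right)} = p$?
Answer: $2401$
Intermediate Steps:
$n{\left(l \right)} = 5$
$t{\left(F,U \right)} = 4 + F$
$t^{4}{\left(3,\frac{4 + 5}{n{\left(3 \right)} - 2} \right)} = \left(4 + 3\right)^{4} = 7^{4} = 2401$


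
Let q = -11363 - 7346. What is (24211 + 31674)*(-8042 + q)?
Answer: -1494979635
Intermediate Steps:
q = -18709
(24211 + 31674)*(-8042 + q) = (24211 + 31674)*(-8042 - 18709) = 55885*(-26751) = -1494979635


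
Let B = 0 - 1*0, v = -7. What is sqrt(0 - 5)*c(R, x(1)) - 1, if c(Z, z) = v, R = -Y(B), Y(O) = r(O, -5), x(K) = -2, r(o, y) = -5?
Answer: -1 - 7*I*sqrt(5) ≈ -1.0 - 15.652*I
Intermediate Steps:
B = 0 (B = 0 + 0 = 0)
Y(O) = -5
R = 5 (R = -1*(-5) = 5)
c(Z, z) = -7
sqrt(0 - 5)*c(R, x(1)) - 1 = sqrt(0 - 5)*(-7) - 1 = sqrt(-5)*(-7) - 1 = (I*sqrt(5))*(-7) - 1 = -7*I*sqrt(5) - 1 = -1 - 7*I*sqrt(5)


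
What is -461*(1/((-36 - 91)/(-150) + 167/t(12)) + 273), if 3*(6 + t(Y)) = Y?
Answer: -780128172/6199 ≈ -1.2585e+5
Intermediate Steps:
t(Y) = -6 + Y/3
-461*(1/((-36 - 91)/(-150) + 167/t(12)) + 273) = -461*(1/((-36 - 91)/(-150) + 167/(-6 + (⅓)*12)) + 273) = -461*(1/(-127*(-1/150) + 167/(-6 + 4)) + 273) = -461*(1/(127/150 + 167/(-2)) + 273) = -461*(1/(127/150 + 167*(-½)) + 273) = -461*(1/(127/150 - 167/2) + 273) = -461*(1/(-6199/75) + 273) = -461*(-75/6199 + 273) = -461*1692252/6199 = -780128172/6199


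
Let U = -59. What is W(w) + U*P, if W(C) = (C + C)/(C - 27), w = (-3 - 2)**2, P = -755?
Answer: 44520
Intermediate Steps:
w = 25 (w = (-5)**2 = 25)
W(C) = 2*C/(-27 + C) (W(C) = (2*C)/(-27 + C) = 2*C/(-27 + C))
W(w) + U*P = 2*25/(-27 + 25) - 59*(-755) = 2*25/(-2) + 44545 = 2*25*(-1/2) + 44545 = -25 + 44545 = 44520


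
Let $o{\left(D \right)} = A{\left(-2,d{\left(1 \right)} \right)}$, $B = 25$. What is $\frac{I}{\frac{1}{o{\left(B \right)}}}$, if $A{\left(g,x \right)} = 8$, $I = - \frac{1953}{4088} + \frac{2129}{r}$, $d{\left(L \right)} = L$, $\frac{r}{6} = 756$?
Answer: $- \frac{2776}{41391} \approx -0.067068$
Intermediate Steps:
$r = 4536$ ($r = 6 \cdot 756 = 4536$)
$I = - \frac{347}{41391}$ ($I = - \frac{1953}{4088} + \frac{2129}{4536} = \left(-1953\right) \frac{1}{4088} + 2129 \cdot \frac{1}{4536} = - \frac{279}{584} + \frac{2129}{4536} = - \frac{347}{41391} \approx -0.0083835$)
$o{\left(D \right)} = 8$
$\frac{I}{\frac{1}{o{\left(B \right)}}} = - \frac{347}{41391 \cdot \frac{1}{8}} = - \frac{347 \frac{1}{\frac{1}{8}}}{41391} = \left(- \frac{347}{41391}\right) 8 = - \frac{2776}{41391}$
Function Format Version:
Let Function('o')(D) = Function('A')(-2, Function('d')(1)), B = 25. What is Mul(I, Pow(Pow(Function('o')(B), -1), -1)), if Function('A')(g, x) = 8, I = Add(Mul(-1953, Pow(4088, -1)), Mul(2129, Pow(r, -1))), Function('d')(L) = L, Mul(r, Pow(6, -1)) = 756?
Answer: Rational(-2776, 41391) ≈ -0.067068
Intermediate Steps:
r = 4536 (r = Mul(6, 756) = 4536)
I = Rational(-347, 41391) (I = Add(Mul(-1953, Pow(4088, -1)), Mul(2129, Pow(4536, -1))) = Add(Mul(-1953, Rational(1, 4088)), Mul(2129, Rational(1, 4536))) = Add(Rational(-279, 584), Rational(2129, 4536)) = Rational(-347, 41391) ≈ -0.0083835)
Function('o')(D) = 8
Mul(I, Pow(Pow(Function('o')(B), -1), -1)) = Mul(Rational(-347, 41391), Pow(Pow(8, -1), -1)) = Mul(Rational(-347, 41391), Pow(Rational(1, 8), -1)) = Mul(Rational(-347, 41391), 8) = Rational(-2776, 41391)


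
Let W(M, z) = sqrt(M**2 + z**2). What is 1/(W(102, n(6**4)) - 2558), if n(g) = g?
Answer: -1279/2426672 - 3*sqrt(46945)/2426672 ≈ -0.00079492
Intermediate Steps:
1/(W(102, n(6**4)) - 2558) = 1/(sqrt(102**2 + (6**4)**2) - 2558) = 1/(sqrt(10404 + 1296**2) - 2558) = 1/(sqrt(10404 + 1679616) - 2558) = 1/(sqrt(1690020) - 2558) = 1/(6*sqrt(46945) - 2558) = 1/(-2558 + 6*sqrt(46945))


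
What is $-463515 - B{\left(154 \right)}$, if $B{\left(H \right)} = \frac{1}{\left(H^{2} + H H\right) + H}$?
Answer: $- \frac{22056824791}{47586} \approx -4.6352 \cdot 10^{5}$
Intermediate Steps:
$B{\left(H \right)} = \frac{1}{H + 2 H^{2}}$ ($B{\left(H \right)} = \frac{1}{\left(H^{2} + H^{2}\right) + H} = \frac{1}{2 H^{2} + H} = \frac{1}{H + 2 H^{2}}$)
$-463515 - B{\left(154 \right)} = -463515 - \frac{1}{154 \left(1 + 2 \cdot 154\right)} = -463515 - \frac{1}{154 \left(1 + 308\right)} = -463515 - \frac{1}{154 \cdot 309} = -463515 - \frac{1}{154} \cdot \frac{1}{309} = -463515 - \frac{1}{47586} = - \frac{22056824791}{47586}$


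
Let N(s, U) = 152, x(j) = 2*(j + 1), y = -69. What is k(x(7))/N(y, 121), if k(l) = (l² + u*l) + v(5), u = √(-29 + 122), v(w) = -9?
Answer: 13/8 + 2*√93/19 ≈ 2.6401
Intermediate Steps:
u = √93 ≈ 9.6436
x(j) = 2 + 2*j (x(j) = 2*(1 + j) = 2 + 2*j)
k(l) = -9 + l² + l*√93 (k(l) = (l² + √93*l) - 9 = (l² + l*√93) - 9 = -9 + l² + l*√93)
k(x(7))/N(y, 121) = (-9 + (2 + 2*7)² + (2 + 2*7)*√93)/152 = (-9 + (2 + 14)² + (2 + 14)*√93)*(1/152) = (-9 + 16² + 16*√93)*(1/152) = (-9 + 256 + 16*√93)*(1/152) = (247 + 16*√93)*(1/152) = 13/8 + 2*√93/19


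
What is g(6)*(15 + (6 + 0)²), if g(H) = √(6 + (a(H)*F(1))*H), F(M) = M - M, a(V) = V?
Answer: 51*√6 ≈ 124.92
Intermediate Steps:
F(M) = 0
g(H) = √6 (g(H) = √(6 + (H*0)*H) = √(6 + 0*H) = √(6 + 0) = √6)
g(6)*(15 + (6 + 0)²) = √6*(15 + (6 + 0)²) = √6*(15 + 6²) = √6*(15 + 36) = √6*51 = 51*√6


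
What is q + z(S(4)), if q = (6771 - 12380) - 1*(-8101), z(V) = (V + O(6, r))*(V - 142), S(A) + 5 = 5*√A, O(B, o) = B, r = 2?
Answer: 985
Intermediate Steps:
S(A) = -5 + 5*√A
z(V) = (-142 + V)*(6 + V) (z(V) = (V + 6)*(V - 142) = (6 + V)*(-142 + V) = (-142 + V)*(6 + V))
q = 2492 (q = -5609 + 8101 = 2492)
q + z(S(4)) = 2492 + (-852 + (-5 + 5*√4)² - 136*(-5 + 5*√4)) = 2492 + (-852 + (-5 + 5*2)² - 136*(-5 + 5*2)) = 2492 + (-852 + (-5 + 10)² - 136*(-5 + 10)) = 2492 + (-852 + 5² - 136*5) = 2492 + (-852 + 25 - 680) = 2492 - 1507 = 985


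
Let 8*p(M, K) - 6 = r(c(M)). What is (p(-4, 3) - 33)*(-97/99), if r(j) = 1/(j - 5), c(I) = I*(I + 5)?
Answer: 225331/7128 ≈ 31.612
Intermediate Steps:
c(I) = I*(5 + I)
r(j) = 1/(-5 + j)
p(M, K) = ¾ + 1/(8*(-5 + M*(5 + M)))
(p(-4, 3) - 33)*(-97/99) = ((-29 + 6*(-4)*(5 - 4))/(8*(-5 - 4*(5 - 4))) - 33)*(-97/99) = ((-29 + 6*(-4)*1)/(8*(-5 - 4*1)) - 33)*(-97*1/99) = ((-29 - 24)/(8*(-5 - 4)) - 33)*(-97/99) = ((⅛)*(-53)/(-9) - 33)*(-97/99) = ((⅛)*(-⅑)*(-53) - 33)*(-97/99) = (53/72 - 33)*(-97/99) = -2323/72*(-97/99) = 225331/7128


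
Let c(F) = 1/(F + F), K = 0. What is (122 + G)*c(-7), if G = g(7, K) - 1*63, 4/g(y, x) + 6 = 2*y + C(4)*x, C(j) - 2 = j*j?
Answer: -17/4 ≈ -4.2500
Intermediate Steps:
C(j) = 2 + j² (C(j) = 2 + j*j = 2 + j²)
g(y, x) = 4/(-6 + 2*y + 18*x) (g(y, x) = 4/(-6 + (2*y + (2 + 4²)*x)) = 4/(-6 + (2*y + (2 + 16)*x)) = 4/(-6 + (2*y + 18*x)) = 4/(-6 + 2*y + 18*x))
c(F) = 1/(2*F)
G = -125/2 (G = 2/(-3 + 7 + 9*0) - 1*63 = 2/(-3 + 7 + 0) - 63 = 2/4 - 63 = 2*(¼) - 63 = ½ - 63 = -125/2 ≈ -62.500)
(122 + G)*c(-7) = (122 - 125/2)*((½)/(-7)) = 119*((½)*(-⅐))/2 = (119/2)*(-1/14) = -17/4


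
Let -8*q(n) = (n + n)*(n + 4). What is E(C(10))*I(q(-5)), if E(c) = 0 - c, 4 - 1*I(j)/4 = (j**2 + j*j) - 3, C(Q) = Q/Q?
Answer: -31/2 ≈ -15.500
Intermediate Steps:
C(Q) = 1
q(n) = -n*(4 + n)/4 (q(n) = -(n + n)*(n + 4)/8 = -2*n*(4 + n)/8 = -n*(4 + n)/4)
I(j) = 28 - 8*j**2 (I(j) = 16 - 4*((j**2 + j*j) - 3) = 16 - 4*((j**2 + j**2) - 3) = 16 - 4*(2*j**2 - 3) = 16 - 4*(-3 + 2*j**2) = 16 + (12 - 8*j**2) = 28 - 8*j**2)
E(c) = -c
E(C(10))*I(q(-5)) = (-1*1)*(28 - 8*25*(4 - 5)**2/16) = -(28 - 8*(-1/4*(-5)*(-1))**2) = -(28 - 8*(-5/4)**2) = -(28 - 8*25/16) = -(28 - 25/2) = -1*31/2 = -31/2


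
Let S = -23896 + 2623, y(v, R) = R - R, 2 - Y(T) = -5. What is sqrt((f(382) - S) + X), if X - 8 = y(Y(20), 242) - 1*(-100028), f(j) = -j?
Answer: sqrt(120927) ≈ 347.75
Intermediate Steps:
Y(T) = 7 (Y(T) = 2 - 1*(-5) = 2 + 5 = 7)
y(v, R) = 0
S = -21273
X = 100036 (X = 8 + (0 - 1*(-100028)) = 8 + (0 + 100028) = 8 + 100028 = 100036)
sqrt((f(382) - S) + X) = sqrt((-1*382 - 1*(-21273)) + 100036) = sqrt((-382 + 21273) + 100036) = sqrt(20891 + 100036) = sqrt(120927)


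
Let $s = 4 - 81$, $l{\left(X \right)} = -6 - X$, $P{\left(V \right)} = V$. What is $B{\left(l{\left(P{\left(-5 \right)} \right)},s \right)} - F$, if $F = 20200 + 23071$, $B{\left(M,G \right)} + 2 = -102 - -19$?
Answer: $-43356$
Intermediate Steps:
$s = -77$ ($s = 4 - 81 = -77$)
$B{\left(M,G \right)} = -85$ ($B{\left(M,G \right)} = -2 - 83 = -85$)
$F = 43271$
$B{\left(l{\left(P{\left(-5 \right)} \right)},s \right)} - F = -85 - 43271 = -43356$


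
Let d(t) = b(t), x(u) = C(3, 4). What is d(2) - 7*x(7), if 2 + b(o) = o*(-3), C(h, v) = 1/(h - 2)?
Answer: -15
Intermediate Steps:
C(h, v) = 1/(-2 + h)
b(o) = -2 - 3*o (b(o) = -2 + o*(-3) = -2 - 3*o)
x(u) = 1 (x(u) = 1/(-2 + 3) = 1/1 = 1)
d(t) = -2 - 3*t
d(2) - 7*x(7) = (-2 - 3*2) - 7*1 = (-2 - 6) - 7 = -8 - 7 = -15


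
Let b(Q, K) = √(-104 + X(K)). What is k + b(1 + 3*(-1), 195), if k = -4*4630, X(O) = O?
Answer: -18520 + √91 ≈ -18510.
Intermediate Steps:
k = -18520
b(Q, K) = √(-104 + K)
k + b(1 + 3*(-1), 195) = -18520 + √(-104 + 195) = -18520 + √91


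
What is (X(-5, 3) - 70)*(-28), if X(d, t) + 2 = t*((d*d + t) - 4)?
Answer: 0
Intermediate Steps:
X(d, t) = -2 + t*(-4 + t + d²) (X(d, t) = -2 + t*((d*d + t) - 4) = -2 + t*((d² + t) - 4) = -2 + t*((t + d²) - 4) = -2 + t*(-4 + t + d²))
(X(-5, 3) - 70)*(-28) = ((-2 + 3² - 4*3 + 3*(-5)²) - 70)*(-28) = ((-2 + 9 - 12 + 3*25) - 70)*(-28) = ((-2 + 9 - 12 + 75) - 70)*(-28) = (70 - 70)*(-28) = 0*(-28) = 0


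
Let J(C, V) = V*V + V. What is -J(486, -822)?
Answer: -674862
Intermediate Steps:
J(C, V) = V + V**2 (J(C, V) = V**2 + V = V + V**2)
-J(486, -822) = -(-822)*(1 - 822) = -(-822)*(-821) = -1*674862 = -674862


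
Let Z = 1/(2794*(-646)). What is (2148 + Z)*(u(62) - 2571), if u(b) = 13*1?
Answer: -4958653264529/902462 ≈ -5.4946e+6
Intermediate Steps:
Z = -1/1804924 (Z = (1/2794)*(-1/646) = -1/1804924 ≈ -5.5404e-7)
u(b) = 13
(2148 + Z)*(u(62) - 2571) = (2148 - 1/1804924)*(13 - 2571) = (3876976751/1804924)*(-2558) = -4958653264529/902462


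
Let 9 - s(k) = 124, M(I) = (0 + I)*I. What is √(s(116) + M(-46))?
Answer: √2001 ≈ 44.733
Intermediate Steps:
M(I) = I² (M(I) = I*I = I²)
s(k) = -115 (s(k) = 9 - 1*124 = 9 - 124 = -115)
√(s(116) + M(-46)) = √(-115 + (-46)²) = √(-115 + 2116) = √2001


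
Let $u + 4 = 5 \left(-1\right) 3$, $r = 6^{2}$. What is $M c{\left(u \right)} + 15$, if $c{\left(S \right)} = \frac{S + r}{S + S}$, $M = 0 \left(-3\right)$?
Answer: $15$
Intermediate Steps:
$r = 36$
$M = 0$
$u = -19$ ($u = -4 + 5 \left(-1\right) 3 = -4 - 15 = -19$)
$c{\left(S \right)} = \frac{36 + S}{2 S}$ ($c{\left(S \right)} = \frac{S + 36}{S + S} = \frac{36 + S}{2 S}$)
$M c{\left(u \right)} + 15 = 0 \frac{36 - 19}{2 \left(-19\right)} + 15 = 0 \cdot \frac{1}{2} \left(- \frac{1}{19}\right) 17 + 15 = 0 \left(- \frac{17}{38}\right) + 15 = 0 + 15 = 15$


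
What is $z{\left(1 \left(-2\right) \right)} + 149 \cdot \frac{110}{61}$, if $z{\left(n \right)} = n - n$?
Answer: $\frac{16390}{61} \approx 268.69$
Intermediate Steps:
$z{\left(n \right)} = 0$
$z{\left(1 \left(-2\right) \right)} + 149 \cdot \frac{110}{61} = 0 + 149 \cdot \frac{110}{61} = 0 + \frac{16390}{61} = \frac{16390}{61}$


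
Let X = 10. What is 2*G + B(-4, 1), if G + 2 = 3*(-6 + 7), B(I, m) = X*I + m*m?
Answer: -37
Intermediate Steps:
B(I, m) = m² + 10*I (B(I, m) = 10*I + m*m = 10*I + m² = m² + 10*I)
G = 1 (G = -2 + 3*(-6 + 7) = -2 + 3*1 = -2 + 3 = 1)
2*G + B(-4, 1) = 2*1 + (1² + 10*(-4)) = 2 + (1 - 40) = 2 - 39 = -37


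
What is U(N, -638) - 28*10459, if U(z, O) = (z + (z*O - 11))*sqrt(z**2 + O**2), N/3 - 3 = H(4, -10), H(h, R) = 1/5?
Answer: -292852 - 61262*sqrt(2544601)/25 ≈ -4.2018e+6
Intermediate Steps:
H(h, R) = 1/5
N = 48/5 (N = 9 + 3*(1/5) = 9 + 3/5 = 48/5 ≈ 9.6000)
U(z, O) = sqrt(O**2 + z**2)*(-11 + z + O*z) (U(z, O) = (z + (O*z - 11))*sqrt(O**2 + z**2) = (z + (-11 + O*z))*sqrt(O**2 + z**2) = (-11 + z + O*z)*sqrt(O**2 + z**2) = sqrt(O**2 + z**2)*(-11 + z + O*z))
U(N, -638) - 28*10459 = sqrt((-638)**2 + (48/5)**2)*(-11 + 48/5 - 638*48/5) - 28*10459 = sqrt(407044 + 2304/25)*(-11 + 48/5 - 30624/5) - 292852 = sqrt(10178404/25)*(-30631/5) - 292852 = (2*sqrt(2544601)/5)*(-30631/5) - 292852 = -61262*sqrt(2544601)/25 - 292852 = -292852 - 61262*sqrt(2544601)/25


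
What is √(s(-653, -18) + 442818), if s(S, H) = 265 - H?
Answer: √443101 ≈ 665.66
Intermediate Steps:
√(s(-653, -18) + 442818) = √((265 - 1*(-18)) + 442818) = √((265 + 18) + 442818) = √(283 + 442818) = √443101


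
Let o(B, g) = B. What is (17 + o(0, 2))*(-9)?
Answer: -153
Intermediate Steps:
(17 + o(0, 2))*(-9) = (17 + 0)*(-9) = 17*(-9) = -153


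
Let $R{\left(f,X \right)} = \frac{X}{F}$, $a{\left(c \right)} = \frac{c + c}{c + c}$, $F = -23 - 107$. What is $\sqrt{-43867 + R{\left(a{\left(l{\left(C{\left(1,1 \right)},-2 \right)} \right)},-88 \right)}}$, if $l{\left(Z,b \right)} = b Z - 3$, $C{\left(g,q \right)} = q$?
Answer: $\frac{i \sqrt{185335215}}{65} \approx 209.44 i$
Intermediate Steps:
$F = -130$
$l{\left(Z,b \right)} = -3 + Z b$ ($l{\left(Z,b \right)} = Z b - 3 = -3 + Z b$)
$a{\left(c \right)} = 1$ ($a{\left(c \right)} = \frac{2 c}{2 c} = 2 c \frac{1}{2 c} = 1$)
$R{\left(f,X \right)} = - \frac{X}{130}$ ($R{\left(f,X \right)} = \frac{X}{-130} = X \left(- \frac{1}{130}\right) = - \frac{X}{130}$)
$\sqrt{-43867 + R{\left(a{\left(l{\left(C{\left(1,1 \right)},-2 \right)} \right)},-88 \right)}} = \sqrt{-43867 - - \frac{44}{65}} = \sqrt{-43867 + \frac{44}{65}} = \sqrt{- \frac{2851311}{65}} = \frac{i \sqrt{185335215}}{65}$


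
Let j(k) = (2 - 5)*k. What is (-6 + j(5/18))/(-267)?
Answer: 41/1602 ≈ 0.025593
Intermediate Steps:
j(k) = -3*k
(-6 + j(5/18))/(-267) = (-6 - 15/18)/(-267) = -(-6 - 15/18)/267 = -(-6 - 3*5/18)/267 = -(-6 - ⅚)/267 = -1/267*(-41/6) = 41/1602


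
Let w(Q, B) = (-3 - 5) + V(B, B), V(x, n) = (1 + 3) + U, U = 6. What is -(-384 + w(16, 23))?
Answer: 382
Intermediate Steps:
V(x, n) = 10 (V(x, n) = (1 + 3) + 6 = 4 + 6 = 10)
w(Q, B) = 2 (w(Q, B) = (-3 - 5) + 10 = -8 + 10 = 2)
-(-384 + w(16, 23)) = -(-384 + 2) = -1*(-382) = 382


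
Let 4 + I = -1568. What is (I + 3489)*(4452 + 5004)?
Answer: 18127152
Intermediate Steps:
I = -1572 (I = -4 - 1568 = -1572)
(I + 3489)*(4452 + 5004) = (-1572 + 3489)*(4452 + 5004) = 1917*9456 = 18127152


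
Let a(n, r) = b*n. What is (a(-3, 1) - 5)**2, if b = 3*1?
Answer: 196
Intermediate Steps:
b = 3
a(n, r) = 3*n
(a(-3, 1) - 5)**2 = (3*(-3) - 5)**2 = (-9 - 5)**2 = (-14)**2 = 196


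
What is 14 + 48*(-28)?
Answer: -1330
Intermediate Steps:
14 + 48*(-28) = 14 - 1344 = -1330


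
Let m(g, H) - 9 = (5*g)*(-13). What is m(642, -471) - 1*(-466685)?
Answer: 424964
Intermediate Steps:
m(g, H) = 9 - 65*g (m(g, H) = 9 + (5*g)*(-13) = 9 - 65*g)
m(642, -471) - 1*(-466685) = (9 - 65*642) - 1*(-466685) = (9 - 41730) + 466685 = -41721 + 466685 = 424964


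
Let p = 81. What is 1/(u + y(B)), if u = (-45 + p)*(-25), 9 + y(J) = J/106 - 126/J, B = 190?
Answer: -5035/4571129 ≈ -0.0011015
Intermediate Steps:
y(J) = -9 - 126/J + J/106 (y(J) = -9 + (J/106 - 126/J) = -9 + (-126/J + J/106) = -9 - 126/J + J/106)
u = -900 (u = (-45 + 81)*(-25) = 36*(-25) = -900)
1/(u + y(B)) = 1/(-900 + (-9 - 126/190 + (1/106)*190)) = 1/(-900 + (-9 - 126*1/190 + 95/53)) = 1/(-900 + (-9 - 63/95 + 95/53)) = 1/(-900 - 39629/5035) = 1/(-4571129/5035) = -5035/4571129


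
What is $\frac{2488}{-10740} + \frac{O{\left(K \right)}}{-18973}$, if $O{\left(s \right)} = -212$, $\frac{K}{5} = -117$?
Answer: $- \frac{11231986}{50942505} \approx -0.22048$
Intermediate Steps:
$K = -585$ ($K = 5 \left(-117\right) = -585$)
$\frac{2488}{-10740} + \frac{O{\left(K \right)}}{-18973} = \frac{2488}{-10740} - \frac{212}{-18973} = 2488 \left(- \frac{1}{10740}\right) - - \frac{212}{18973} = - \frac{622}{2685} + \frac{212}{18973} = - \frac{11231986}{50942505}$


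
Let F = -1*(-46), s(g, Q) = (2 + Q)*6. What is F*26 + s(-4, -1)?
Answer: 1202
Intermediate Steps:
s(g, Q) = 12 + 6*Q
F = 46
F*26 + s(-4, -1) = 46*26 + (12 + 6*(-1)) = 1196 + (12 - 6) = 1196 + 6 = 1202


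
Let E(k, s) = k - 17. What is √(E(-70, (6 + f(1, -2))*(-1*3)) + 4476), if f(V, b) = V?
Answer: √4389 ≈ 66.250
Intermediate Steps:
E(k, s) = -17 + k
√(E(-70, (6 + f(1, -2))*(-1*3)) + 4476) = √((-17 - 70) + 4476) = √(-87 + 4476) = √4389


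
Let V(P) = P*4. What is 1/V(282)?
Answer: 1/1128 ≈ 0.00088653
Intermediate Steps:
V(P) = 4*P
1/V(282) = 1/(4*282) = 1/1128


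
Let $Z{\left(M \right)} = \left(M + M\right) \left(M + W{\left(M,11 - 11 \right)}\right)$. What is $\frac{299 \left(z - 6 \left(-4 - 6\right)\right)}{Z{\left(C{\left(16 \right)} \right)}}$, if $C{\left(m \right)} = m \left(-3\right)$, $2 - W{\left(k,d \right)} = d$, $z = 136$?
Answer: $\frac{637}{48} \approx 13.271$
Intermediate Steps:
$W{\left(k,d \right)} = 2 - d$
$C{\left(m \right)} = - 3 m$
$Z{\left(M \right)} = 2 M \left(2 + M\right)$ ($Z{\left(M \right)} = \left(M + M\right) \left(M + \left(2 - \left(11 - 11\right)\right)\right) = 2 M \left(M + \left(2 - 0\right)\right) = 2 M \left(M + \left(2 + 0\right)\right) = 2 M \left(M + 2\right) = 2 M \left(2 + M\right)$)
$\frac{299 \left(z - 6 \left(-4 - 6\right)\right)}{Z{\left(C{\left(16 \right)} \right)}} = \frac{299 \left(136 - 6 \left(-4 - 6\right)\right)}{2 \left(\left(-3\right) 16\right) \left(2 - 48\right)} = \frac{299 \left(136 - -60\right)}{2 \left(-48\right) \left(2 - 48\right)} = \frac{299 \left(136 + 60\right)}{2 \left(-48\right) \left(-46\right)} = \frac{299 \cdot 196}{4416} = 58604 \cdot \frac{1}{4416} = \frac{637}{48}$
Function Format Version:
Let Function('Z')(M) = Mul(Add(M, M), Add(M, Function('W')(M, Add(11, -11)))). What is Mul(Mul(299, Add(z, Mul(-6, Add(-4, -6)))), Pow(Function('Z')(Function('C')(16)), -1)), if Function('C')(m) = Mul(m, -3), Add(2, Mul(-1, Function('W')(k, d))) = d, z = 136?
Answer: Rational(637, 48) ≈ 13.271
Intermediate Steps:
Function('W')(k, d) = Add(2, Mul(-1, d))
Function('C')(m) = Mul(-3, m)
Function('Z')(M) = Mul(2, M, Add(2, M)) (Function('Z')(M) = Mul(Add(M, M), Add(M, Add(2, Mul(-1, Add(11, -11))))) = Mul(Mul(2, M), Add(M, Add(2, Mul(-1, 0)))) = Mul(Mul(2, M), Add(M, Add(2, 0))) = Mul(Mul(2, M), Add(M, 2)) = Mul(Mul(2, M), Add(2, M)) = Mul(2, M, Add(2, M)))
Mul(Mul(299, Add(z, Mul(-6, Add(-4, -6)))), Pow(Function('Z')(Function('C')(16)), -1)) = Mul(Mul(299, Add(136, Mul(-6, Add(-4, -6)))), Pow(Mul(2, Mul(-3, 16), Add(2, Mul(-3, 16))), -1)) = Mul(Mul(299, Add(136, Mul(-6, -10))), Pow(Mul(2, -48, Add(2, -48)), -1)) = Mul(Mul(299, Add(136, 60)), Pow(Mul(2, -48, -46), -1)) = Mul(Mul(299, 196), Pow(4416, -1)) = Mul(58604, Rational(1, 4416)) = Rational(637, 48)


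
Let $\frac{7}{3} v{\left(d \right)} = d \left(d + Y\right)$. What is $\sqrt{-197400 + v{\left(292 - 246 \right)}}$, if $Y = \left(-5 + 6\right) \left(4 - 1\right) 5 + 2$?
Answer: $i \sqrt{196158} \approx 442.9 i$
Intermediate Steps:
$Y = 17$ ($Y = 1 \cdot 3 \cdot 5 + 2 = 3 \cdot 5 + 2 = 15 + 2 = 17$)
$v{\left(d \right)} = \frac{3 d \left(17 + d\right)}{7}$ ($v{\left(d \right)} = \frac{3 d \left(d + 17\right)}{7} = \frac{3 d \left(17 + d\right)}{7}$)
$\sqrt{-197400 + v{\left(292 - 246 \right)}} = \sqrt{-197400 + \frac{3 \left(292 - 246\right) \left(17 + \left(292 - 246\right)\right)}{7}} = \sqrt{-197400 + \frac{3}{7} \cdot 46 \left(17 + 46\right)} = \sqrt{-197400 + \frac{3}{7} \cdot 46 \cdot 63} = \sqrt{-197400 + 1242} = \sqrt{-196158} = i \sqrt{196158}$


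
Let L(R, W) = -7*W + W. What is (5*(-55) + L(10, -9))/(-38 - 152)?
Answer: 221/190 ≈ 1.1632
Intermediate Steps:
L(R, W) = -6*W
(5*(-55) + L(10, -9))/(-38 - 152) = (5*(-55) - 6*(-9))/(-38 - 152) = (-275 + 54)/(-190) = -221*(-1/190) = 221/190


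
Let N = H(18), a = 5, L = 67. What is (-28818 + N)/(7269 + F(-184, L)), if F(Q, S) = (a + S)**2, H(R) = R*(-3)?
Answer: -9624/4151 ≈ -2.3185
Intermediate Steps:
H(R) = -3*R
N = -54 (N = -3*18 = -54)
F(Q, S) = (5 + S)**2
(-28818 + N)/(7269 + F(-184, L)) = (-28818 - 54)/(7269 + (5 + 67)**2) = -28872/(7269 + 72**2) = -28872/(7269 + 5184) = -28872/12453 = -28872*1/12453 = -9624/4151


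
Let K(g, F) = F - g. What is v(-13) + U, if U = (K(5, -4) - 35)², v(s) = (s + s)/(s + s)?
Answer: 1937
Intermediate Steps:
v(s) = 1 (v(s) = (2*s)/((2*s)) = (2*s)*(1/(2*s)) = 1)
U = 1936 (U = ((-4 - 1*5) - 35)² = ((-4 - 5) - 35)² = (-9 - 35)² = (-44)² = 1936)
v(-13) + U = 1 + 1936 = 1937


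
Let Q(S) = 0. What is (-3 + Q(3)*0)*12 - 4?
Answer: -40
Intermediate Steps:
(-3 + Q(3)*0)*12 - 4 = (-3 + 0*0)*12 - 4 = (-3 + 0)*12 - 4 = -3*12 - 4 = -36 - 4 = -40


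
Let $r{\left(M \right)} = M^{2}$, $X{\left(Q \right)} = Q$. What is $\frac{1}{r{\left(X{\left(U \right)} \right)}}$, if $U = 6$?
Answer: $\frac{1}{36} \approx 0.027778$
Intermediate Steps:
$\frac{1}{r{\left(X{\left(U \right)} \right)}} = \frac{1}{6^{2}} = \frac{1}{36}$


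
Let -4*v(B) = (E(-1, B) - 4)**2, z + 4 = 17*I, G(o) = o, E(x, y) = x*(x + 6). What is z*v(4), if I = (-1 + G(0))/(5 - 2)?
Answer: 783/4 ≈ 195.75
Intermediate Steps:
E(x, y) = x*(6 + x)
I = -1/3 (I = (-1 + 0)/(5 - 2) = -1/3 ≈ -0.33333)
z = -29/3 (z = -4 + 17*(-1/3) = -4 - 17/3 = -29/3 ≈ -9.6667)
v(B) = -81/4 (v(B) = -(-(6 - 1) - 4)**2/4 = -(-1*5 - 4)**2/4 = -(-5 - 4)**2/4 = -1/4*(-9)**2 = -1/4*81 = -81/4)
z*v(4) = -29/3*(-81/4) = 783/4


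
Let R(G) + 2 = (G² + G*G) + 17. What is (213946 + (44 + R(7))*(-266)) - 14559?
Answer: 157625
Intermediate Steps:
R(G) = 15 + 2*G² (R(G) = -2 + ((G² + G*G) + 17) = -2 + ((G² + G²) + 17) = -2 + (2*G² + 17) = -2 + (17 + 2*G²) = 15 + 2*G²)
(213946 + (44 + R(7))*(-266)) - 14559 = (213946 + (44 + (15 + 2*7²))*(-266)) - 14559 = (213946 + (44 + (15 + 2*49))*(-266)) - 14559 = (213946 + (44 + (15 + 98))*(-266)) - 14559 = (213946 + (44 + 113)*(-266)) - 14559 = (213946 + 157*(-266)) - 14559 = (213946 - 41762) - 14559 = 172184 - 14559 = 157625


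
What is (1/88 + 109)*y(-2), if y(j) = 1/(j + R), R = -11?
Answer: -9593/1144 ≈ -8.3855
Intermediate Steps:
y(j) = 1/(-11 + j) (y(j) = 1/(j - 11) = 1/(-11 + j))
(1/88 + 109)*y(-2) = (1/88 + 109)/(-11 - 2) = (1/88 + 109)/(-13) = (9593/88)*(-1/13) = -9593/1144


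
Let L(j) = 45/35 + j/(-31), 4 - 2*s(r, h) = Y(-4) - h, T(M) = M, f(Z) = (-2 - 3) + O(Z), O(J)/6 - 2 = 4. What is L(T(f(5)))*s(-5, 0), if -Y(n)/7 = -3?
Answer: -17/7 ≈ -2.4286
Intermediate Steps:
O(J) = 36 (O(J) = 12 + 6*4 = 12 + 24 = 36)
Y(n) = 21 (Y(n) = -7*(-3) = 21)
f(Z) = 31 (f(Z) = (-2 - 3) + 36 = -5 + 36 = 31)
s(r, h) = -17/2 + h/2 (s(r, h) = 2 - (21 - h)/2 = 2 + (-21/2 + h/2) = -17/2 + h/2)
L(j) = 9/7 - j/31 (L(j) = 45*(1/35) + j*(-1/31) = 9/7 - j/31)
L(T(f(5)))*s(-5, 0) = (9/7 - 1/31*31)*(-17/2 + (½)*0) = (9/7 - 1)*(-17/2 + 0) = (2/7)*(-17/2) = -17/7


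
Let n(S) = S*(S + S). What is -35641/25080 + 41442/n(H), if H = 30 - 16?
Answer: 128174261/1228920 ≈ 104.30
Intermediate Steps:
H = 14
n(S) = 2*S**2 (n(S) = S*(2*S) = 2*S**2)
-35641/25080 + 41442/n(H) = -35641/25080 + 41442/((2*14**2)) = -35641*1/25080 + 41442/((2*196)) = -35641/25080 + 41442/392 = -35641/25080 + 41442*(1/392) = -35641/25080 + 20721/196 = 128174261/1228920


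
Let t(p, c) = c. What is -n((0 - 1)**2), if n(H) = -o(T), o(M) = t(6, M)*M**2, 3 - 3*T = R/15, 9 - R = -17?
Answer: 6859/91125 ≈ 0.075270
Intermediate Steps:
R = 26 (R = 9 - 1*(-17) = 9 + 17 = 26)
T = 19/45 (T = 1 - 26/(3*15) = 1 - 1/3*26/15 = 1 - 26/45 = 19/45 ≈ 0.42222)
o(M) = M**3 (o(M) = M*M**2 = M**3)
n(H) = -6859/91125 (n(H) = -(19/45)**3 = -1*6859/91125 = -6859/91125)
-n((0 - 1)**2) = -1*(-6859/91125) = 6859/91125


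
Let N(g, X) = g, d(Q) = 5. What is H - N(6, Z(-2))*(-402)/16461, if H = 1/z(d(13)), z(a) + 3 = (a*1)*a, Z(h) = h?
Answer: 7725/40238 ≈ 0.19198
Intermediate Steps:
z(a) = -3 + a² (z(a) = -3 + (a*1)*a = -3 + a*a = -3 + a²)
H = 1/22 (H = 1/(-3 + 5²) = 1/(-3 + 25) = 1/22 ≈ 0.045455)
H - N(6, Z(-2))*(-402)/16461 = 1/22 - 6*(-402)/16461 = 1/22 - (-2412)/16461 = 1/22 - 1*(-268/1829) = 1/22 + 268/1829 = 7725/40238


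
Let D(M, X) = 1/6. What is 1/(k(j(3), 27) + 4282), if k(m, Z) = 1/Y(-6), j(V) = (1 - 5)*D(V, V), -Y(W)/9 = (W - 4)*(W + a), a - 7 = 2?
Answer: 270/1156141 ≈ 0.00023354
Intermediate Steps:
D(M, X) = 1/6
a = 9 (a = 7 + 2 = 9)
Y(W) = -9*(-4 + W)*(9 + W) (Y(W) = -9*(W - 4)*(W + 9) = -9*(-4 + W)*(9 + W))
j(V) = -2/3 (j(V) = (1 - 5)*(1/6) = -4*1/6 = -2/3)
k(m, Z) = 1/270 (k(m, Z) = 1/(324 - 45*(-6) - 9*(-6)**2) = 1/(324 + 270 - 9*36) = 1/(324 + 270 - 324) = 1/270)
1/(k(j(3), 27) + 4282) = 1/(1/270 + 4282) = 1/(1156141/270) = 270/1156141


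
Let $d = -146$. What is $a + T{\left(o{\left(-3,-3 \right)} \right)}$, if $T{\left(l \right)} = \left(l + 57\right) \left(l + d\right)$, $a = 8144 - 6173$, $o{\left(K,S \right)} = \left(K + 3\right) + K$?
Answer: $-6075$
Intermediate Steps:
$o{\left(K,S \right)} = 3 + 2 K$ ($o{\left(K,S \right)} = \left(3 + K\right) + K = 3 + 2 K$)
$a = 1971$ ($a = 8144 - 6173 = 1971$)
$T{\left(l \right)} = \left(-146 + l\right) \left(57 + l\right)$ ($T{\left(l \right)} = \left(l + 57\right) \left(l - 146\right) = \left(57 + l\right) \left(-146 + l\right) = \left(-146 + l\right) \left(57 + l\right)$)
$a + T{\left(o{\left(-3,-3 \right)} \right)} = 1971 - \left(8322 - \left(3 + 2 \left(-3\right)\right)^{2} + 89 \left(3 + 2 \left(-3\right)\right)\right) = 1971 - \left(8322 - \left(3 - 6\right)^{2} + 89 \left(3 - 6\right)\right) = 1971 - \left(8055 - 9\right) = 1971 + \left(-8322 + 9 + 267\right) = 1971 - 8046 = -6075$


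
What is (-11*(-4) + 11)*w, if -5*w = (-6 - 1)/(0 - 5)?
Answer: -77/5 ≈ -15.400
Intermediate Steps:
w = -7/25 (w = -(-6 - 1)/(5*(0 - 5)) = -(-7)/(5*(-5)) = -(-1)*(-7)/25 = -1/5*7/5 = -7/25 ≈ -0.28000)
(-11*(-4) + 11)*w = (-11*(-4) + 11)*(-7/25) = (44 + 11)*(-7/25) = 55*(-7/25) = -77/5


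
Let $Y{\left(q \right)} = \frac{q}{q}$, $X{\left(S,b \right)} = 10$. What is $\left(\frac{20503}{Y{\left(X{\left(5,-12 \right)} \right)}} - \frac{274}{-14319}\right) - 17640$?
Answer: $\frac{40995571}{14319} \approx 2863.0$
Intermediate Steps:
$Y{\left(q \right)} = 1$
$\left(\frac{20503}{Y{\left(X{\left(5,-12 \right)} \right)}} - \frac{274}{-14319}\right) - 17640 = \left(\frac{20503}{1} - \frac{274}{-14319}\right) - 17640 = \left(20503 \cdot 1 - - \frac{274}{14319}\right) - 17640 = \left(20503 + \frac{274}{14319}\right) - 17640 = \frac{293582731}{14319} - 17640 = \frac{40995571}{14319}$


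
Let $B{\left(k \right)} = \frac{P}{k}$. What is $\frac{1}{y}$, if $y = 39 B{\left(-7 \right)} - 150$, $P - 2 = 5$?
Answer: $- \frac{1}{189} \approx -0.005291$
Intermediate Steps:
$P = 7$ ($P = 2 + 5 = 7$)
$B{\left(k \right)} = \frac{7}{k}$
$y = -189$ ($y = 39 \frac{7}{-7} - 150 = 39 \cdot 7 \left(- \frac{1}{7}\right) - 150 = 39 \left(-1\right) - 150 = -39 - 150 = -189$)
$\frac{1}{y} = \frac{1}{-189} = - \frac{1}{189}$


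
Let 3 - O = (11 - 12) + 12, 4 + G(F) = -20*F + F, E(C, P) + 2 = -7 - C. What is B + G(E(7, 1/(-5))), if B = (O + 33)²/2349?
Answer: 705325/2349 ≈ 300.27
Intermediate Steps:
E(C, P) = -9 - C (E(C, P) = -2 + (-7 - C) = -9 - C)
G(F) = -4 - 19*F (G(F) = -4 + (-20*F + F) = -4 - 19*F)
O = -8 (O = 3 - ((11 - 12) + 12) = 3 - (-1 + 12) = 3 - 1*11 = 3 - 11 = -8)
B = 625/2349 (B = (-8 + 33)²/2349 = 25²*(1/2349) = 625*(1/2349) = 625/2349 ≈ 0.26607)
B + G(E(7, 1/(-5))) = 625/2349 + (-4 - 19*(-9 - 1*7)) = 625/2349 + (-4 - 19*(-9 - 7)) = 625/2349 + (-4 - 19*(-16)) = 625/2349 + (-4 + 304) = 625/2349 + 300 = 705325/2349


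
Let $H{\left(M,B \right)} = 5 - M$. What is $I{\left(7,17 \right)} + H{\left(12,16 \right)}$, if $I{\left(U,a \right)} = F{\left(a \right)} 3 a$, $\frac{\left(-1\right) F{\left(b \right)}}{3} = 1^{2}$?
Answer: $-160$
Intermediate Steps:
$F{\left(b \right)} = -3$ ($F{\left(b \right)} = - 3 \cdot 1^{2} = \left(-3\right) 1 = -3$)
$I{\left(U,a \right)} = - 9 a$ ($I{\left(U,a \right)} = \left(-3\right) 3 a = - 9 a$)
$I{\left(7,17 \right)} + H{\left(12,16 \right)} = \left(-9\right) 17 + \left(5 - 12\right) = -153 + \left(5 - 12\right) = -153 - 7 = -160$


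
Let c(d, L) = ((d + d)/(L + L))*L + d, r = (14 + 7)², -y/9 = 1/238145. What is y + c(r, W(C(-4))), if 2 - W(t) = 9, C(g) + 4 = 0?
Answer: 210043881/238145 ≈ 882.00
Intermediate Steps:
C(g) = -4 (C(g) = -4 + 0 = -4)
W(t) = -7 (W(t) = 2 - 1*9 = 2 - 9 = -7)
y = -9/238145 ≈ -3.7792e-5
r = 441 (r = 21² = 441)
c(d, L) = 2*d (c(d, L) = ((2*d)/((2*L)))*L + d = ((2*d)*(1/(2*L)))*L + d = (d/L)*L + d = d + d = 2*d)
y + c(r, W(C(-4))) = -9/238145 + 2*441 = -9/238145 + 882 = 210043881/238145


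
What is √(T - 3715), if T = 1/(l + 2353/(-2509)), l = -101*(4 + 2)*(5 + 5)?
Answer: 2*I*√1270846571767097/1169761 ≈ 60.951*I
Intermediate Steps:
l = -6060 (l = -606*10 = -101*60 = -6060)
T = -193/1169761 (T = 1/(-6060 + 2353/(-2509)) = 1/(-6060 + 2353*(-1/2509)) = 1/(-6060 - 181/193) = 1/(-1169761/193) = -193/1169761 ≈ -0.00016499)
√(T - 3715) = √(-193/1169761 - 3715) = √(-4345662308/1169761) = 2*I*√1270846571767097/1169761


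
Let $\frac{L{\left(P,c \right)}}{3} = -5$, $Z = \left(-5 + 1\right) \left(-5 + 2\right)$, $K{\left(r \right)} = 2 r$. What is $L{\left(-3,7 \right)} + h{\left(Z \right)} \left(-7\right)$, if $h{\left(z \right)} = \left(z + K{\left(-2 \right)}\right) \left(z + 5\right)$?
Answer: $-967$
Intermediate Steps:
$Z = 12$ ($Z = \left(-4\right) \left(-3\right) = 12$)
$L{\left(P,c \right)} = -15$ ($L{\left(P,c \right)} = 3 \left(-5\right) = -15$)
$h{\left(z \right)} = \left(-4 + z\right) \left(5 + z\right)$ ($h{\left(z \right)} = \left(z + 2 \left(-2\right)\right) \left(z + 5\right) = \left(z - 4\right) \left(5 + z\right) = \left(-4 + z\right) \left(5 + z\right)$)
$L{\left(-3,7 \right)} + h{\left(Z \right)} \left(-7\right) = -15 + \left(-20 + 12 + 12^{2}\right) \left(-7\right) = -15 + \left(-20 + 12 + 144\right) \left(-7\right) = -15 + 136 \left(-7\right) = -15 - 952 = -967$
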